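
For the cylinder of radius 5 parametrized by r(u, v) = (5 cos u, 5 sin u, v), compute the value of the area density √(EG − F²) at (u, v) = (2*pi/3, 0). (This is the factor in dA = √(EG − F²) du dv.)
√(EG − F²)|_{(2*pi/3, 0)} = 5

E = 25, F = 0, G = 1, so EG − F² = 25. Taking the positive square root: √(EG − F²) = 5. At (u, v) = (2*pi/3, 0): 5.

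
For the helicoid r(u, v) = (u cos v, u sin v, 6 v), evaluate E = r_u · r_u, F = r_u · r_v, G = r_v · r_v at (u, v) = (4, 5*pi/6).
E = 1;  F = 0;  G = 52

Partials: r_u = (cos(v), sin(v), 0), r_v = (-u*sin(v), u*cos(v), 6). As functions of (u, v):
  E = r_u · r_u = 1,
  F = r_u · r_v = 0,
  G = r_v · r_v = u^2 + 36.
Evaluating at (u, v) = (4, 5*pi/6): E = 1, F = 0, G = 52.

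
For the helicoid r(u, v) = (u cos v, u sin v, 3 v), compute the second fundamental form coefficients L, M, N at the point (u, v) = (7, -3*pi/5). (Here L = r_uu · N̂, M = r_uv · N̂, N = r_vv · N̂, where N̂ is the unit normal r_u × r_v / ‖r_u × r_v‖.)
L = 0;  M = -3*sqrt(58)/58;  N = 0

Compute the unit normal N̂(u, v) = (3*sin(v)/sqrt(u^2 + 9), -3*cos(v)/sqrt(u^2 + 9), u/sqrt(u^2 + 9)), and the second partials r_uu, r_uv, r_vv. Take dot products:
  L(u, v) = r_uu · N̂ = 0,
  M(u, v) = r_uv · N̂ = -3/sqrt(u^2 + 9),
  N(u, v) = r_vv · N̂ = 0.
Evaluating at (u, v) = (7, -3*pi/5):
  L = 0, M = -3*sqrt(58)/58, N = 0.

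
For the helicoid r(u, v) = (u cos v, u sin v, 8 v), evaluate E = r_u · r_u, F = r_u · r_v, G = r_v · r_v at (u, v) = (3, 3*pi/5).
E = 1;  F = 0;  G = 73

Partials: r_u = (cos(v), sin(v), 0), r_v = (-u*sin(v), u*cos(v), 8). As functions of (u, v):
  E = r_u · r_u = 1,
  F = r_u · r_v = 0,
  G = r_v · r_v = u^2 + 64.
Evaluating at (u, v) = (3, 3*pi/5): E = 1, F = 0, G = 73.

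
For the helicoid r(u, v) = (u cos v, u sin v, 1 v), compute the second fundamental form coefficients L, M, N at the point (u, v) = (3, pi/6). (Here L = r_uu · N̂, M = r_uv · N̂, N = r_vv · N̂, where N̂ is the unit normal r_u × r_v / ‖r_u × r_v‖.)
L = 0;  M = -sqrt(10)/10;  N = 0

Compute the unit normal N̂(u, v) = (sin(v)/sqrt(u^2 + 1), -cos(v)/sqrt(u^2 + 1), u/sqrt(u^2 + 1)), and the second partials r_uu, r_uv, r_vv. Take dot products:
  L(u, v) = r_uu · N̂ = 0,
  M(u, v) = r_uv · N̂ = -1/sqrt(u^2 + 1),
  N(u, v) = r_vv · N̂ = 0.
Evaluating at (u, v) = (3, pi/6):
  L = 0, M = -sqrt(10)/10, N = 0.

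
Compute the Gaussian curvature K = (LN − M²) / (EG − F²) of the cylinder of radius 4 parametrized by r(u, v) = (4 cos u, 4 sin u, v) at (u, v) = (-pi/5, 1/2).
K = 0

Coefficients of the first fundamental form: E = 16, F = 0, G = 1.
Coefficients of the second fundamental form: L = -4, M = 0, N = 0.
Assemble K = (LN − M²)/(EG − F²) = 0. At (u, v) = (-pi/5, 1/2): K = 0.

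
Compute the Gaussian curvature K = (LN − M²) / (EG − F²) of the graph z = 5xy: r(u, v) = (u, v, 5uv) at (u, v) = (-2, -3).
K = -25/106276

Coefficients of the first fundamental form: E = 25*v^2 + 1, F = 25*u*v, G = 25*u^2 + 1.
Coefficients of the second fundamental form: L = 0, M = 5/sqrt(25*u^2 + 25*v^2 + 1), N = 0.
Assemble K = (LN − M²)/(EG − F²) = -25/(625*u^4 + 1250*u^2*v^2 + 50*u^2 + 625*v^4 + 50*v^2 + 1). At (u, v) = (-2, -3): K = -25/106276.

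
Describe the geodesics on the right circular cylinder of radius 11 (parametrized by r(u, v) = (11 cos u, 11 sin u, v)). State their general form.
The cylinder is flat (K = 0) and locally isometric to the plane via the development (u, v) ↦ (11 u, v). Geodesics are the pre-images of straight lines: circles (v constant), vertical lines (u constant), and helices (v = c · u + d) for constants c, d.

A right cylinder has E = 11², F = 0, G = 1, so EG − F² = 11², and L = −11, M = N = 0, giving K = (LN − M²)/(EG − F²) = 0 everywhere. A flat surface is locally isometric to the Euclidean plane via the map (u, v) ↦ (11 u, v). Straight lines in the (x̃, ỹ) plane pull back to: (a) horizontal circles (v = const), (b) vertical generators (u = const), and (c) helices (11 u tan θ = v, i.e. v = c · u + d).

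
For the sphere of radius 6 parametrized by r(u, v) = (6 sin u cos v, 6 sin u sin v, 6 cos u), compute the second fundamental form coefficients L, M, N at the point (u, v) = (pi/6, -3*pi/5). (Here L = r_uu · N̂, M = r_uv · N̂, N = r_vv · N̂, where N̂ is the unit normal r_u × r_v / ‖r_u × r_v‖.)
L = -6;  M = 0;  N = -3/2

Compute the unit normal N̂(u, v) = (sin(u)^2*cos(v)/Abs(sin(u)), sin(u)^2*sin(v)/Abs(sin(u)), sin(2*u)/(2*Abs(sin(u)))), and the second partials r_uu, r_uv, r_vv. Take dot products:
  L(u, v) = r_uu · N̂ = -6*sin(u)/Abs(sin(u)),
  M(u, v) = r_uv · N̂ = 0,
  N(u, v) = r_vv · N̂ = -6*sin(u)^3/Abs(sin(u)).
Evaluating at (u, v) = (pi/6, -3*pi/5):
  L = -6, M = 0, N = -3/2.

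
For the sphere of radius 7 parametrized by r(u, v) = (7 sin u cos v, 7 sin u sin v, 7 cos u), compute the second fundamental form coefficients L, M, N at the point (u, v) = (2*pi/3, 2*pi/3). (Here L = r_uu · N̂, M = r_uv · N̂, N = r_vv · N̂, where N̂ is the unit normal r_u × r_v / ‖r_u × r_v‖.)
L = -7;  M = 0;  N = -21/4

Compute the unit normal N̂(u, v) = (sin(u)^2*cos(v)/Abs(sin(u)), sin(u)^2*sin(v)/Abs(sin(u)), sin(2*u)/(2*Abs(sin(u)))), and the second partials r_uu, r_uv, r_vv. Take dot products:
  L(u, v) = r_uu · N̂ = -7*sin(u)/Abs(sin(u)),
  M(u, v) = r_uv · N̂ = 0,
  N(u, v) = r_vv · N̂ = -7*sin(u)^3/Abs(sin(u)).
Evaluating at (u, v) = (2*pi/3, 2*pi/3):
  L = -7, M = 0, N = -21/4.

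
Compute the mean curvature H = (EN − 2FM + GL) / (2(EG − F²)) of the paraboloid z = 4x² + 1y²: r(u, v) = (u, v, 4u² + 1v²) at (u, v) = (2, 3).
H = 405*sqrt(293)/85849

With E = 64*u^2 + 1, F = 16*u*v, G = 4*v^2 + 1, L = 8/sqrt(64*u^2 + 4*v^2 + 1), M = 0, N = 2/sqrt(64*u^2 + 4*v^2 + 1), assemble
  H = (EN − 2FM + GL) / (2(EG − F²)) = (64*u^2 + 16*v^2 + 5)/(64*u^2 + 4*v^2 + 1)^(3/2).
At (u, v) = (2, 3): H = 405*sqrt(293)/85849.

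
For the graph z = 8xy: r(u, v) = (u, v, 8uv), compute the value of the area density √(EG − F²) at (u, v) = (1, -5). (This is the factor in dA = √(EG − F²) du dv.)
√(EG − F²)|_{(1, -5)} = 3*sqrt(185)

E = 64*v^2 + 1, F = 64*u*v, G = 64*u^2 + 1, so EG − F² = 64*u^2 + 64*v^2 + 1. Taking the positive square root: √(EG − F²) = sqrt(64*u^2 + 64*v^2 + 1). At (u, v) = (1, -5): 3*sqrt(185).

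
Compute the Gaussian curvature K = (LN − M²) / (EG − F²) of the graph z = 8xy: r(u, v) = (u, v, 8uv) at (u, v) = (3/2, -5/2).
K = -64/297025

Coefficients of the first fundamental form: E = 64*v^2 + 1, F = 64*u*v, G = 64*u^2 + 1.
Coefficients of the second fundamental form: L = 0, M = 8/sqrt(64*u^2 + 64*v^2 + 1), N = 0.
Assemble K = (LN − M²)/(EG − F²) = -64/(4096*u^4 + 8192*u^2*v^2 + 128*u^2 + 4096*v^4 + 128*v^2 + 1). At (u, v) = (3/2, -5/2): K = -64/297025.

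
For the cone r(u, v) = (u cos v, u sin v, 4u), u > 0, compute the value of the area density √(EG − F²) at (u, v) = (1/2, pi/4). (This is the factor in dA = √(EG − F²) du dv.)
√(EG − F²)|_{(1/2, pi/4)} = sqrt(17)/2

E = 17, F = 0, G = u^2, so EG − F² = 17*u^2. Taking the positive square root: √(EG − F²) = sqrt(17)*Abs(u). At (u, v) = (1/2, pi/4): sqrt(17)/2.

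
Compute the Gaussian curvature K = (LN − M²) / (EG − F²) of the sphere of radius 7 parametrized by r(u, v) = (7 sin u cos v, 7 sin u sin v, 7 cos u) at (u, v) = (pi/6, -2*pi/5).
K = 1/49

Coefficients of the first fundamental form: E = 49, F = 0, G = 49*sin(u)^2.
Coefficients of the second fundamental form: L = -7*sin(u)/Abs(sin(u)), M = 0, N = -7*sin(u)^3/Abs(sin(u)).
Assemble K = (LN − M²)/(EG − F²) = 1/49. At (u, v) = (pi/6, -2*pi/5): K = 1/49.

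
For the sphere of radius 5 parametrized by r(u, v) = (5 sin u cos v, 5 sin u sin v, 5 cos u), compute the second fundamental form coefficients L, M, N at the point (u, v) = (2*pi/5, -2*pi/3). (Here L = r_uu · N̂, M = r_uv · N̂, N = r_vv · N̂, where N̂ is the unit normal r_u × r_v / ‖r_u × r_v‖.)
L = -5;  M = 0;  N = -25/8 - 5*sqrt(5)/8

Compute the unit normal N̂(u, v) = (sin(u)^2*cos(v)/Abs(sin(u)), sin(u)^2*sin(v)/Abs(sin(u)), sin(2*u)/(2*Abs(sin(u)))), and the second partials r_uu, r_uv, r_vv. Take dot products:
  L(u, v) = r_uu · N̂ = -5*sin(u)/Abs(sin(u)),
  M(u, v) = r_uv · N̂ = 0,
  N(u, v) = r_vv · N̂ = -5*sin(u)^3/Abs(sin(u)).
Evaluating at (u, v) = (2*pi/5, -2*pi/3):
  L = -5, M = 0, N = -25/8 - 5*sqrt(5)/8.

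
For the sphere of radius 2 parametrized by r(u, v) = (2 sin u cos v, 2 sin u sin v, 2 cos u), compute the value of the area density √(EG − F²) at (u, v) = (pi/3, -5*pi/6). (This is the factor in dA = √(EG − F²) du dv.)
√(EG − F²)|_{(pi/3, -5*pi/6)} = 2*sqrt(3)

E = 4, F = 0, G = 4*sin(u)^2, so EG − F² = 16*sin(u)^2. Taking the positive square root: √(EG − F²) = 4*Abs(sin(u)). At (u, v) = (pi/3, -5*pi/6): 2*sqrt(3).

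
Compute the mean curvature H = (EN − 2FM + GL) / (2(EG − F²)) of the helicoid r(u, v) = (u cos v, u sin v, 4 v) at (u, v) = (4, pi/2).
H = 0

With E = 1, F = 0, G = u^2 + 16, L = 0, M = -4/sqrt(u^2 + 16), N = 0, assemble
  H = (EN − 2FM + GL) / (2(EG − F²)) = 0.
At (u, v) = (4, pi/2): H = 0.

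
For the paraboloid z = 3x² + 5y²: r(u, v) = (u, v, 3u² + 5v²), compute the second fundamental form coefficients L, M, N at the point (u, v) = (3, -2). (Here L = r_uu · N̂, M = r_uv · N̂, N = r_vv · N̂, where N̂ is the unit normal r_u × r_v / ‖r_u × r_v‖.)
L = 6*sqrt(29)/145;  M = 0;  N = 2*sqrt(29)/29

Compute the unit normal N̂(u, v) = (-6*u/sqrt(36*u^2 + 100*v^2 + 1), -10*v/sqrt(36*u^2 + 100*v^2 + 1), 1/sqrt(36*u^2 + 100*v^2 + 1)), and the second partials r_uu, r_uv, r_vv. Take dot products:
  L(u, v) = r_uu · N̂ = 6/sqrt(36*u^2 + 100*v^2 + 1),
  M(u, v) = r_uv · N̂ = 0,
  N(u, v) = r_vv · N̂ = 10/sqrt(36*u^2 + 100*v^2 + 1).
Evaluating at (u, v) = (3, -2):
  L = 6*sqrt(29)/145, M = 0, N = 2*sqrt(29)/29.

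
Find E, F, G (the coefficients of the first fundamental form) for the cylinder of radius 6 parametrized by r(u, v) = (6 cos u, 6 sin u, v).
E = 36;  F = 0;  G = 1

Compute partials: r_u = (-6*sin(u), 6*cos(u), 0), r_v = (0, 0, 1). Then
  E = r_u · r_u = 36,
  F = r_u · r_v = 0,
  G = r_v · r_v = 1.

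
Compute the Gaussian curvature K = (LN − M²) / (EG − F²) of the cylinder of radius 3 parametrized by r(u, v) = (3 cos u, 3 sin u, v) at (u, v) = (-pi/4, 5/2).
K = 0

Coefficients of the first fundamental form: E = 9, F = 0, G = 1.
Coefficients of the second fundamental form: L = -3, M = 0, N = 0.
Assemble K = (LN − M²)/(EG − F²) = 0. At (u, v) = (-pi/4, 5/2): K = 0.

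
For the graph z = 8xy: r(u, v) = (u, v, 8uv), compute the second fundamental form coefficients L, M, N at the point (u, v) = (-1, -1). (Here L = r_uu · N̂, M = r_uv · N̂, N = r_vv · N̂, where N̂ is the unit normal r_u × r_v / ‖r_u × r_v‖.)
L = 0;  M = 8*sqrt(129)/129;  N = 0

Compute the unit normal N̂(u, v) = (-8*v/sqrt(64*u^2 + 64*v^2 + 1), -8*u/sqrt(64*u^2 + 64*v^2 + 1), 1/sqrt(64*u^2 + 64*v^2 + 1)), and the second partials r_uu, r_uv, r_vv. Take dot products:
  L(u, v) = r_uu · N̂ = 0,
  M(u, v) = r_uv · N̂ = 8/sqrt(64*u^2 + 64*v^2 + 1),
  N(u, v) = r_vv · N̂ = 0.
Evaluating at (u, v) = (-1, -1):
  L = 0, M = 8*sqrt(129)/129, N = 0.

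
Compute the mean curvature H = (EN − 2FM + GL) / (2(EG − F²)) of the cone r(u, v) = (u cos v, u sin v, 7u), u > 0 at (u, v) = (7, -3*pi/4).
H = sqrt(2)/20

With E = 50, F = 0, G = u^2, L = 0, M = 0, N = 7*sqrt(2)*u^2/(10*Abs(u)), assemble
  H = (EN − 2FM + GL) / (2(EG − F²)) = 7*sqrt(2)/(20*Abs(u)).
At (u, v) = (7, -3*pi/4): H = sqrt(2)/20.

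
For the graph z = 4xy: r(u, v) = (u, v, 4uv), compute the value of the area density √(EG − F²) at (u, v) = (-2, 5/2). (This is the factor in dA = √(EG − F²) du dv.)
√(EG − F²)|_{(-2, 5/2)} = sqrt(165)

E = 16*v^2 + 1, F = 16*u*v, G = 16*u^2 + 1, so EG − F² = 16*u^2 + 16*v^2 + 1. Taking the positive square root: √(EG − F²) = sqrt(16*u^2 + 16*v^2 + 1). At (u, v) = (-2, 5/2): sqrt(165).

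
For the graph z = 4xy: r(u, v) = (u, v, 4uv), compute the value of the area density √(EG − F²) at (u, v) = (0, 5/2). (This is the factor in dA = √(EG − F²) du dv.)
√(EG − F²)|_{(0, 5/2)} = sqrt(101)

E = 16*v^2 + 1, F = 16*u*v, G = 16*u^2 + 1, so EG − F² = 16*u^2 + 16*v^2 + 1. Taking the positive square root: √(EG − F²) = sqrt(16*u^2 + 16*v^2 + 1). At (u, v) = (0, 5/2): sqrt(101).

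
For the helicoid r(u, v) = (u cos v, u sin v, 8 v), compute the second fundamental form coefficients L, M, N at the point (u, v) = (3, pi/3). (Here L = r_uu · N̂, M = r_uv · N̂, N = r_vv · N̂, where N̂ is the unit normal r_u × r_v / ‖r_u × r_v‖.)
L = 0;  M = -8*sqrt(73)/73;  N = 0

Compute the unit normal N̂(u, v) = (8*sin(v)/sqrt(u^2 + 64), -8*cos(v)/sqrt(u^2 + 64), u/sqrt(u^2 + 64)), and the second partials r_uu, r_uv, r_vv. Take dot products:
  L(u, v) = r_uu · N̂ = 0,
  M(u, v) = r_uv · N̂ = -8/sqrt(u^2 + 64),
  N(u, v) = r_vv · N̂ = 0.
Evaluating at (u, v) = (3, pi/3):
  L = 0, M = -8*sqrt(73)/73, N = 0.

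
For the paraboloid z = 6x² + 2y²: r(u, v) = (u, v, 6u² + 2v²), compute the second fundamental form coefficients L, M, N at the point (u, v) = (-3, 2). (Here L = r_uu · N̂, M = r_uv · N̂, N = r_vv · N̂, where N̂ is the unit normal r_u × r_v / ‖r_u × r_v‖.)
L = 12*sqrt(1361)/1361;  M = 0;  N = 4*sqrt(1361)/1361

Compute the unit normal N̂(u, v) = (-12*u/sqrt(144*u^2 + 16*v^2 + 1), -4*v/sqrt(144*u^2 + 16*v^2 + 1), 1/sqrt(144*u^2 + 16*v^2 + 1)), and the second partials r_uu, r_uv, r_vv. Take dot products:
  L(u, v) = r_uu · N̂ = 12/sqrt(144*u^2 + 16*v^2 + 1),
  M(u, v) = r_uv · N̂ = 0,
  N(u, v) = r_vv · N̂ = 4/sqrt(144*u^2 + 16*v^2 + 1).
Evaluating at (u, v) = (-3, 2):
  L = 12*sqrt(1361)/1361, M = 0, N = 4*sqrt(1361)/1361.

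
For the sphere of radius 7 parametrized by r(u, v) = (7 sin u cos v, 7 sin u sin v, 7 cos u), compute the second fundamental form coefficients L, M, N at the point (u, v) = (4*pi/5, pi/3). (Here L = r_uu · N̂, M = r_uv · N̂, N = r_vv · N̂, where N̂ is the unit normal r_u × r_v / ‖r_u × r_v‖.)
L = -7;  M = 0;  N = -35/8 + 7*sqrt(5)/8

Compute the unit normal N̂(u, v) = (sin(u)^2*cos(v)/Abs(sin(u)), sin(u)^2*sin(v)/Abs(sin(u)), sin(2*u)/(2*Abs(sin(u)))), and the second partials r_uu, r_uv, r_vv. Take dot products:
  L(u, v) = r_uu · N̂ = -7*sin(u)/Abs(sin(u)),
  M(u, v) = r_uv · N̂ = 0,
  N(u, v) = r_vv · N̂ = -7*sin(u)^3/Abs(sin(u)).
Evaluating at (u, v) = (4*pi/5, pi/3):
  L = -7, M = 0, N = -35/8 + 7*sqrt(5)/8.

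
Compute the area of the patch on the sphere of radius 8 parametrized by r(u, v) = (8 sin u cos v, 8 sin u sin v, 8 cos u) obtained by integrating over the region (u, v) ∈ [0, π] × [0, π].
Area = 128*pi

Area = ∫∫ √(EG − F²) du dv with √(EG − F²) = 64*Abs(sin(u)). Integrating over [0, π] × [0, π] gives 128*pi.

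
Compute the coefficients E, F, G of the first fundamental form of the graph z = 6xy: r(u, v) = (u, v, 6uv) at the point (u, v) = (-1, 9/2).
E = 730;  F = -162;  G = 37

Partials: r_u = (1, 0, 6*v), r_v = (0, 1, 6*u). As functions of (u, v):
  E = r_u · r_u = 36*v^2 + 1,
  F = r_u · r_v = 36*u*v,
  G = r_v · r_v = 36*u^2 + 1.
Evaluating at (u, v) = (-1, 9/2): E = 730, F = -162, G = 37.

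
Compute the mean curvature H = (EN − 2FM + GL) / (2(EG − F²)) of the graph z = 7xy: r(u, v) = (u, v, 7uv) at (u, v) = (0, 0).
H = 0

With E = 49*v^2 + 1, F = 49*u*v, G = 49*u^2 + 1, L = 0, M = 7/sqrt(49*u^2 + 49*v^2 + 1), N = 0, assemble
  H = (EN − 2FM + GL) / (2(EG − F²)) = -343*u*v/(49*u^2 + 49*v^2 + 1)^(3/2).
At (u, v) = (0, 0): H = 0.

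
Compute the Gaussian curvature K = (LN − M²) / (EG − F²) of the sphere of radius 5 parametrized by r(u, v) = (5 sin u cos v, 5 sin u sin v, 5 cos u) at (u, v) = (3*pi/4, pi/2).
K = 1/25

Coefficients of the first fundamental form: E = 25, F = 0, G = 25*sin(u)^2.
Coefficients of the second fundamental form: L = -5*sin(u)/Abs(sin(u)), M = 0, N = -5*sin(u)^3/Abs(sin(u)).
Assemble K = (LN − M²)/(EG − F²) = 1/25. At (u, v) = (3*pi/4, pi/2): K = 1/25.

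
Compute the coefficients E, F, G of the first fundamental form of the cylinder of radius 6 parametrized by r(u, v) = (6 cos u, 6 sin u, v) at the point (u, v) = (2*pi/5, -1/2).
E = 36;  F = 0;  G = 1

Partials: r_u = (-6*sin(u), 6*cos(u), 0), r_v = (0, 0, 1). As functions of (u, v):
  E = r_u · r_u = 36,
  F = r_u · r_v = 0,
  G = r_v · r_v = 1.
Evaluating at (u, v) = (2*pi/5, -1/2): E = 36, F = 0, G = 1.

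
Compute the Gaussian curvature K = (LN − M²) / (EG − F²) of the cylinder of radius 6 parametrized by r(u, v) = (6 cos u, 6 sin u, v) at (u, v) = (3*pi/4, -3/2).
K = 0

Coefficients of the first fundamental form: E = 36, F = 0, G = 1.
Coefficients of the second fundamental form: L = -6, M = 0, N = 0.
Assemble K = (LN − M²)/(EG − F²) = 0. At (u, v) = (3*pi/4, -3/2): K = 0.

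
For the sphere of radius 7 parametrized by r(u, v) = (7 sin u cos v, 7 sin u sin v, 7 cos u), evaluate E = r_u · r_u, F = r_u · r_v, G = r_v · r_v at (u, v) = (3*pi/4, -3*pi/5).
E = 49;  F = 0;  G = 49/2

Partials: r_u = (7*cos(u)*cos(v), 7*sin(v)*cos(u), -7*sin(u)), r_v = (-7*sin(u)*sin(v), 7*sin(u)*cos(v), 0). As functions of (u, v):
  E = r_u · r_u = 49,
  F = r_u · r_v = 0,
  G = r_v · r_v = 49*sin(u)^2.
Evaluating at (u, v) = (3*pi/4, -3*pi/5): E = 49, F = 0, G = 49/2.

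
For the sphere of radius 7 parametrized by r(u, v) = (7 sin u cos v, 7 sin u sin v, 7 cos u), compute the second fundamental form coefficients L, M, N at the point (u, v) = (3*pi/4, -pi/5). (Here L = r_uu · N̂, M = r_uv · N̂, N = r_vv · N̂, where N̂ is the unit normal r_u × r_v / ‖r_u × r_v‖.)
L = -7;  M = 0;  N = -7/2

Compute the unit normal N̂(u, v) = (sin(u)^2*cos(v)/Abs(sin(u)), sin(u)^2*sin(v)/Abs(sin(u)), sin(2*u)/(2*Abs(sin(u)))), and the second partials r_uu, r_uv, r_vv. Take dot products:
  L(u, v) = r_uu · N̂ = -7*sin(u)/Abs(sin(u)),
  M(u, v) = r_uv · N̂ = 0,
  N(u, v) = r_vv · N̂ = -7*sin(u)^3/Abs(sin(u)).
Evaluating at (u, v) = (3*pi/4, -pi/5):
  L = -7, M = 0, N = -7/2.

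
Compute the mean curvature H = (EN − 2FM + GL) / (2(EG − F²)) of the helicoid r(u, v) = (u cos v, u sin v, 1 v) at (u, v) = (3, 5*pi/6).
H = 0

With E = 1, F = 0, G = u^2 + 1, L = 0, M = -1/sqrt(u^2 + 1), N = 0, assemble
  H = (EN − 2FM + GL) / (2(EG − F²)) = 0.
At (u, v) = (3, 5*pi/6): H = 0.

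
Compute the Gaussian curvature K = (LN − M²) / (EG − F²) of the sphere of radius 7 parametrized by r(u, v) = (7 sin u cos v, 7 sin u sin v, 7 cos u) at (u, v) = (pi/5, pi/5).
K = 1/49

Coefficients of the first fundamental form: E = 49, F = 0, G = 49*sin(u)^2.
Coefficients of the second fundamental form: L = -7*sin(u)/Abs(sin(u)), M = 0, N = -7*sin(u)^3/Abs(sin(u)).
Assemble K = (LN − M²)/(EG − F²) = 1/49. At (u, v) = (pi/5, pi/5): K = 1/49.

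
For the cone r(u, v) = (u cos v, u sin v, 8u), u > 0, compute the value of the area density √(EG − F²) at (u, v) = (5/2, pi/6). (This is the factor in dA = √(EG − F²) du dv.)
√(EG − F²)|_{(5/2, pi/6)} = 5*sqrt(65)/2

E = 65, F = 0, G = u^2, so EG − F² = 65*u^2. Taking the positive square root: √(EG − F²) = sqrt(65)*Abs(u). At (u, v) = (5/2, pi/6): 5*sqrt(65)/2.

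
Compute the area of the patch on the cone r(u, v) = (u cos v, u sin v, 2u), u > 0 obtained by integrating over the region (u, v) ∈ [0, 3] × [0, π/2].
Area = 9*sqrt(5)*pi/4

Area = ∫∫ √(EG − F²) du dv with √(EG − F²) = sqrt(5)*Abs(u). Integrating over [0, 3] × [0, π/2] gives 9*sqrt(5)*pi/4.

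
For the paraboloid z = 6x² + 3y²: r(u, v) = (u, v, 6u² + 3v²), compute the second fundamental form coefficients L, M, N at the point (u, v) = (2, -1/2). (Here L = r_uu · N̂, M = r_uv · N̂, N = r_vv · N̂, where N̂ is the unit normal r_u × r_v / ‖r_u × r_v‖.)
L = 6*sqrt(586)/293;  M = 0;  N = 3*sqrt(586)/293

Compute the unit normal N̂(u, v) = (-12*u/sqrt(144*u^2 + 36*v^2 + 1), -6*v/sqrt(144*u^2 + 36*v^2 + 1), 1/sqrt(144*u^2 + 36*v^2 + 1)), and the second partials r_uu, r_uv, r_vv. Take dot products:
  L(u, v) = r_uu · N̂ = 12/sqrt(144*u^2 + 36*v^2 + 1),
  M(u, v) = r_uv · N̂ = 0,
  N(u, v) = r_vv · N̂ = 6/sqrt(144*u^2 + 36*v^2 + 1).
Evaluating at (u, v) = (2, -1/2):
  L = 6*sqrt(586)/293, M = 0, N = 3*sqrt(586)/293.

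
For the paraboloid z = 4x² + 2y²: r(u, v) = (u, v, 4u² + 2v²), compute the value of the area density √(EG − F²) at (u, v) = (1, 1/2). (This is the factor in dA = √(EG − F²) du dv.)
√(EG − F²)|_{(1, 1/2)} = sqrt(69)

E = 64*u^2 + 1, F = 32*u*v, G = 16*v^2 + 1, so EG − F² = 64*u^2 + 16*v^2 + 1. Taking the positive square root: √(EG − F²) = sqrt(64*u^2 + 16*v^2 + 1). At (u, v) = (1, 1/2): sqrt(69).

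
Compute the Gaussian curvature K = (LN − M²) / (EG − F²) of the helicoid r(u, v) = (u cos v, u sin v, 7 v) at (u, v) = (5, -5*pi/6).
K = -49/5476

Coefficients of the first fundamental form: E = 1, F = 0, G = u^2 + 49.
Coefficients of the second fundamental form: L = 0, M = -7/sqrt(u^2 + 49), N = 0.
Assemble K = (LN − M²)/(EG − F²) = -49/(u^2 + 49)^2. At (u, v) = (5, -5*pi/6): K = -49/5476.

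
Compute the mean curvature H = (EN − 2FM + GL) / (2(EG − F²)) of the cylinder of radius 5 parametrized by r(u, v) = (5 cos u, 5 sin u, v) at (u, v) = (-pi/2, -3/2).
H = -1/10

With E = 25, F = 0, G = 1, L = -5, M = 0, N = 0, assemble
  H = (EN − 2FM + GL) / (2(EG − F²)) = -1/10.
At (u, v) = (-pi/2, -3/2): H = -1/10.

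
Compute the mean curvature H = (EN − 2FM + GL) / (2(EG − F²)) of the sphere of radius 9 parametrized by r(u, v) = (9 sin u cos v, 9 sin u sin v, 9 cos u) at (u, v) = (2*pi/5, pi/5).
H = -1/9

With E = 81, F = 0, G = 81*sin(u)^2, L = -9*sin(u)/Abs(sin(u)), M = 0, N = -9*sin(u)^3/Abs(sin(u)), assemble
  H = (EN − 2FM + GL) / (2(EG − F²)) = -sin(u)/(9*Abs(sin(u))).
At (u, v) = (2*pi/5, pi/5): H = -1/9.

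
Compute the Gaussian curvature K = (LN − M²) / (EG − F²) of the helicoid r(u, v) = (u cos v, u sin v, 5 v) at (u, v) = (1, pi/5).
K = -25/676

Coefficients of the first fundamental form: E = 1, F = 0, G = u^2 + 25.
Coefficients of the second fundamental form: L = 0, M = -5/sqrt(u^2 + 25), N = 0.
Assemble K = (LN − M²)/(EG − F²) = -25/(u^2 + 25)^2. At (u, v) = (1, pi/5): K = -25/676.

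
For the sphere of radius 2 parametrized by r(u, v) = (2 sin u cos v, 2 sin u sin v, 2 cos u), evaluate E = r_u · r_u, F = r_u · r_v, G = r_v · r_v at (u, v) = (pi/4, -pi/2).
E = 4;  F = 0;  G = 2

Partials: r_u = (2*cos(u)*cos(v), 2*sin(v)*cos(u), -2*sin(u)), r_v = (-2*sin(u)*sin(v), 2*sin(u)*cos(v), 0). As functions of (u, v):
  E = r_u · r_u = 4,
  F = r_u · r_v = 0,
  G = r_v · r_v = 4*sin(u)^2.
Evaluating at (u, v) = (pi/4, -pi/2): E = 4, F = 0, G = 2.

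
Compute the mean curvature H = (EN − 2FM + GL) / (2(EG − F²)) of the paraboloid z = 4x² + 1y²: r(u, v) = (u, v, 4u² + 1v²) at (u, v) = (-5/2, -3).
H = 549*sqrt(437)/190969

With E = 64*u^2 + 1, F = 16*u*v, G = 4*v^2 + 1, L = 8/sqrt(64*u^2 + 4*v^2 + 1), M = 0, N = 2/sqrt(64*u^2 + 4*v^2 + 1), assemble
  H = (EN − 2FM + GL) / (2(EG − F²)) = (64*u^2 + 16*v^2 + 5)/(64*u^2 + 4*v^2 + 1)^(3/2).
At (u, v) = (-5/2, -3): H = 549*sqrt(437)/190969.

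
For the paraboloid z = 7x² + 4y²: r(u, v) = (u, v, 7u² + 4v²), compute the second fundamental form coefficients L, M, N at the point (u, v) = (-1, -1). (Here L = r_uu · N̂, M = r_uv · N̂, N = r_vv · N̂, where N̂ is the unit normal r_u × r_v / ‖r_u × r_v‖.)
L = 14*sqrt(29)/87;  M = 0;  N = 8*sqrt(29)/87

Compute the unit normal N̂(u, v) = (-14*u/sqrt(196*u^2 + 64*v^2 + 1), -8*v/sqrt(196*u^2 + 64*v^2 + 1), 1/sqrt(196*u^2 + 64*v^2 + 1)), and the second partials r_uu, r_uv, r_vv. Take dot products:
  L(u, v) = r_uu · N̂ = 14/sqrt(196*u^2 + 64*v^2 + 1),
  M(u, v) = r_uv · N̂ = 0,
  N(u, v) = r_vv · N̂ = 8/sqrt(196*u^2 + 64*v^2 + 1).
Evaluating at (u, v) = (-1, -1):
  L = 14*sqrt(29)/87, M = 0, N = 8*sqrt(29)/87.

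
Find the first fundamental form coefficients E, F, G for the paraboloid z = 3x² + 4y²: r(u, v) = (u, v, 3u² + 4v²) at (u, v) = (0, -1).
E = 1;  F = 0;  G = 65

Partials: r_u = (1, 0, 6*u), r_v = (0, 1, 8*v). As functions of (u, v):
  E = r_u · r_u = 36*u^2 + 1,
  F = r_u · r_v = 48*u*v,
  G = r_v · r_v = 64*v^2 + 1.
Evaluating at (u, v) = (0, -1): E = 1, F = 0, G = 65.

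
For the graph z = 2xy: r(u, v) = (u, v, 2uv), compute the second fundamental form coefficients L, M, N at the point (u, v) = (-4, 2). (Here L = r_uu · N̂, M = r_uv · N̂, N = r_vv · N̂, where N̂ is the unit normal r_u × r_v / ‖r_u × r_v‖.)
L = 0;  M = 2/9;  N = 0

Compute the unit normal N̂(u, v) = (-2*v/sqrt(4*u^2 + 4*v^2 + 1), -2*u/sqrt(4*u^2 + 4*v^2 + 1), 1/sqrt(4*u^2 + 4*v^2 + 1)), and the second partials r_uu, r_uv, r_vv. Take dot products:
  L(u, v) = r_uu · N̂ = 0,
  M(u, v) = r_uv · N̂ = 2/sqrt(4*u^2 + 4*v^2 + 1),
  N(u, v) = r_vv · N̂ = 0.
Evaluating at (u, v) = (-4, 2):
  L = 0, M = 2/9, N = 0.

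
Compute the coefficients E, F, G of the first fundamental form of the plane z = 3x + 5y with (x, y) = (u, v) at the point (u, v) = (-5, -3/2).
E = 10;  F = 15;  G = 26

Partials: r_u = (1, 0, 3), r_v = (0, 1, 5). As functions of (u, v):
  E = r_u · r_u = 10,
  F = r_u · r_v = 15,
  G = r_v · r_v = 26.
Evaluating at (u, v) = (-5, -3/2): E = 10, F = 15, G = 26.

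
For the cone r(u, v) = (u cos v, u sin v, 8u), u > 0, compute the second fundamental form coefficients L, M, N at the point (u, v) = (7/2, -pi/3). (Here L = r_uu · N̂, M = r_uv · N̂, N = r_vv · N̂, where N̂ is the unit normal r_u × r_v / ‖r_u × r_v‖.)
L = 0;  M = 0;  N = 28*sqrt(65)/65

Compute the unit normal N̂(u, v) = (-8*sqrt(65)*u*cos(v)/(65*Abs(u)), -8*sqrt(65)*u*sin(v)/(65*Abs(u)), sqrt(65)*u/(65*Abs(u))), and the second partials r_uu, r_uv, r_vv. Take dot products:
  L(u, v) = r_uu · N̂ = 0,
  M(u, v) = r_uv · N̂ = 0,
  N(u, v) = r_vv · N̂ = 8*sqrt(65)*u^2/(65*Abs(u)).
Evaluating at (u, v) = (7/2, -pi/3):
  L = 0, M = 0, N = 28*sqrt(65)/65.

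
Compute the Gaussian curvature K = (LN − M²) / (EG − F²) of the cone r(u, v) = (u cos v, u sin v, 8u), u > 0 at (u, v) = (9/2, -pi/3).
K = 0

Coefficients of the first fundamental form: E = 65, F = 0, G = u^2.
Coefficients of the second fundamental form: L = 0, M = 0, N = 8*sqrt(65)*u^2/(65*Abs(u)).
Assemble K = (LN − M²)/(EG − F²) = 0. At (u, v) = (9/2, -pi/3): K = 0.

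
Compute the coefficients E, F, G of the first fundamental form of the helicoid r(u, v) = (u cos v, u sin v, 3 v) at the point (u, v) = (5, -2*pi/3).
E = 1;  F = 0;  G = 34

Partials: r_u = (cos(v), sin(v), 0), r_v = (-u*sin(v), u*cos(v), 3). As functions of (u, v):
  E = r_u · r_u = 1,
  F = r_u · r_v = 0,
  G = r_v · r_v = u^2 + 9.
Evaluating at (u, v) = (5, -2*pi/3): E = 1, F = 0, G = 34.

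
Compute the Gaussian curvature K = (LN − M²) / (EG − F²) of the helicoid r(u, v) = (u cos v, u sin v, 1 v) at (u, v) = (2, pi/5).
K = -1/25

Coefficients of the first fundamental form: E = 1, F = 0, G = u^2 + 1.
Coefficients of the second fundamental form: L = 0, M = -1/sqrt(u^2 + 1), N = 0.
Assemble K = (LN − M²)/(EG − F²) = -1/(u^2 + 1)^2. At (u, v) = (2, pi/5): K = -1/25.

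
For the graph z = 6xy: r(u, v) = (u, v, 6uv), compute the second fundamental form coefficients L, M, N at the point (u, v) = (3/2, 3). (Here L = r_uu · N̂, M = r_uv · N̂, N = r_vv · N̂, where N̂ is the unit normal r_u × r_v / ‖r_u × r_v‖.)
L = 0;  M = 3*sqrt(406)/203;  N = 0

Compute the unit normal N̂(u, v) = (-6*v/sqrt(36*u^2 + 36*v^2 + 1), -6*u/sqrt(36*u^2 + 36*v^2 + 1), 1/sqrt(36*u^2 + 36*v^2 + 1)), and the second partials r_uu, r_uv, r_vv. Take dot products:
  L(u, v) = r_uu · N̂ = 0,
  M(u, v) = r_uv · N̂ = 6/sqrt(36*u^2 + 36*v^2 + 1),
  N(u, v) = r_vv · N̂ = 0.
Evaluating at (u, v) = (3/2, 3):
  L = 0, M = 3*sqrt(406)/203, N = 0.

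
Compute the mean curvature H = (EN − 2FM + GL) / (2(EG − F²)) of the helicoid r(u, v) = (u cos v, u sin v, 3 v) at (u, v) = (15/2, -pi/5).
H = 0

With E = 1, F = 0, G = u^2 + 9, L = 0, M = -3/sqrt(u^2 + 9), N = 0, assemble
  H = (EN − 2FM + GL) / (2(EG − F²)) = 0.
At (u, v) = (15/2, -pi/5): H = 0.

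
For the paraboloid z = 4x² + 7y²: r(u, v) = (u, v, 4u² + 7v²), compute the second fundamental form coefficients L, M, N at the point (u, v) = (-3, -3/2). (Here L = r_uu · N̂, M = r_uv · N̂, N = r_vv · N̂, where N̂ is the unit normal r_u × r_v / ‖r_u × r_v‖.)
L = 4*sqrt(1018)/509;  M = 0;  N = 7*sqrt(1018)/509

Compute the unit normal N̂(u, v) = (-8*u/sqrt(64*u^2 + 196*v^2 + 1), -14*v/sqrt(64*u^2 + 196*v^2 + 1), 1/sqrt(64*u^2 + 196*v^2 + 1)), and the second partials r_uu, r_uv, r_vv. Take dot products:
  L(u, v) = r_uu · N̂ = 8/sqrt(64*u^2 + 196*v^2 + 1),
  M(u, v) = r_uv · N̂ = 0,
  N(u, v) = r_vv · N̂ = 14/sqrt(64*u^2 + 196*v^2 + 1).
Evaluating at (u, v) = (-3, -3/2):
  L = 4*sqrt(1018)/509, M = 0, N = 7*sqrt(1018)/509.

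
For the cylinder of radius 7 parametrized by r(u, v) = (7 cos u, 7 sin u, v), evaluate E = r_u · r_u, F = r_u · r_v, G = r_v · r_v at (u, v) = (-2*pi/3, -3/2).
E = 49;  F = 0;  G = 1

Partials: r_u = (-7*sin(u), 7*cos(u), 0), r_v = (0, 0, 1). As functions of (u, v):
  E = r_u · r_u = 49,
  F = r_u · r_v = 0,
  G = r_v · r_v = 1.
Evaluating at (u, v) = (-2*pi/3, -3/2): E = 49, F = 0, G = 1.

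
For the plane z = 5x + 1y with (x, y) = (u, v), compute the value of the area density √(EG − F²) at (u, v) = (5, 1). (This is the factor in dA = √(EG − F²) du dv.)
√(EG − F²)|_{(5, 1)} = 3*sqrt(3)

E = 26, F = 5, G = 2, so EG − F² = 27. Taking the positive square root: √(EG − F²) = 3*sqrt(3). At (u, v) = (5, 1): 3*sqrt(3).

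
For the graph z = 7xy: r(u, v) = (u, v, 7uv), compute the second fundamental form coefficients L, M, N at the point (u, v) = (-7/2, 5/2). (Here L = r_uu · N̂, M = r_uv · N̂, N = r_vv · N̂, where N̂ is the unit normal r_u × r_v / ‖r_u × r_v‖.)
L = 0;  M = 7*sqrt(30)/165;  N = 0

Compute the unit normal N̂(u, v) = (-7*v/sqrt(49*u^2 + 49*v^2 + 1), -7*u/sqrt(49*u^2 + 49*v^2 + 1), 1/sqrt(49*u^2 + 49*v^2 + 1)), and the second partials r_uu, r_uv, r_vv. Take dot products:
  L(u, v) = r_uu · N̂ = 0,
  M(u, v) = r_uv · N̂ = 7/sqrt(49*u^2 + 49*v^2 + 1),
  N(u, v) = r_vv · N̂ = 0.
Evaluating at (u, v) = (-7/2, 5/2):
  L = 0, M = 7*sqrt(30)/165, N = 0.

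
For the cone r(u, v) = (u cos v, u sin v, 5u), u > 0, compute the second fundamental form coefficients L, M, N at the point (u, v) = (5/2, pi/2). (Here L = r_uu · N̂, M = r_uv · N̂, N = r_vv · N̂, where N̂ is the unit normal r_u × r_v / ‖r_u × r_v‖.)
L = 0;  M = 0;  N = 25*sqrt(26)/52

Compute the unit normal N̂(u, v) = (-5*sqrt(26)*u*cos(v)/(26*Abs(u)), -5*sqrt(26)*u*sin(v)/(26*Abs(u)), sqrt(26)*u/(26*Abs(u))), and the second partials r_uu, r_uv, r_vv. Take dot products:
  L(u, v) = r_uu · N̂ = 0,
  M(u, v) = r_uv · N̂ = 0,
  N(u, v) = r_vv · N̂ = 5*sqrt(26)*u^2/(26*Abs(u)).
Evaluating at (u, v) = (5/2, pi/2):
  L = 0, M = 0, N = 25*sqrt(26)/52.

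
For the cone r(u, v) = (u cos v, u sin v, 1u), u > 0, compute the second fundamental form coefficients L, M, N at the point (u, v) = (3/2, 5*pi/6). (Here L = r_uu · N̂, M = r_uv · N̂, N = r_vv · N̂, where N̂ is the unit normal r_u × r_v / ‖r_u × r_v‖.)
L = 0;  M = 0;  N = 3*sqrt(2)/4

Compute the unit normal N̂(u, v) = (-sqrt(2)*u*cos(v)/(2*Abs(u)), -sqrt(2)*u*sin(v)/(2*Abs(u)), sqrt(2)*u/(2*Abs(u))), and the second partials r_uu, r_uv, r_vv. Take dot products:
  L(u, v) = r_uu · N̂ = 0,
  M(u, v) = r_uv · N̂ = 0,
  N(u, v) = r_vv · N̂ = sqrt(2)*u^2/(2*Abs(u)).
Evaluating at (u, v) = (3/2, 5*pi/6):
  L = 0, M = 0, N = 3*sqrt(2)/4.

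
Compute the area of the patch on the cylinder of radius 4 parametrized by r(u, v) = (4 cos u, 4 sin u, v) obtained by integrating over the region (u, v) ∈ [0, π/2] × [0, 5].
Area = 10*pi

Area = ∫∫ √(EG − F²) du dv with √(EG − F²) = 4. Integrating over [0, π/2] × [0, 5] gives 10*pi.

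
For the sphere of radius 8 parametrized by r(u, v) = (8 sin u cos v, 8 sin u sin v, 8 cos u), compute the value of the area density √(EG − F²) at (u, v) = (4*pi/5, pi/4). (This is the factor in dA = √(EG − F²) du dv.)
√(EG − F²)|_{(4*pi/5, pi/4)} = 16*sqrt(10 - 2*sqrt(5))

E = 64, F = 0, G = 64*sin(u)^2, so EG − F² = 4096*sin(u)^2. Taking the positive square root: √(EG − F²) = 64*Abs(sin(u)). At (u, v) = (4*pi/5, pi/4): 16*sqrt(10 - 2*sqrt(5)).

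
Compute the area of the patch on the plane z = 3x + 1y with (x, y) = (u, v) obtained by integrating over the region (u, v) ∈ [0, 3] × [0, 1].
Area = 3*sqrt(11)

Area = ∫∫ √(EG − F²) du dv with √(EG − F²) = sqrt(11). Integrating over [0, 3] × [0, 1] gives 3*sqrt(11).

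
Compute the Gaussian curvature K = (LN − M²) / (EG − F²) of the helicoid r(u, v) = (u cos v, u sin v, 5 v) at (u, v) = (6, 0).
K = -25/3721

Coefficients of the first fundamental form: E = 1, F = 0, G = u^2 + 25.
Coefficients of the second fundamental form: L = 0, M = -5/sqrt(u^2 + 25), N = 0.
Assemble K = (LN − M²)/(EG − F²) = -25/(u^2 + 25)^2. At (u, v) = (6, 0): K = -25/3721.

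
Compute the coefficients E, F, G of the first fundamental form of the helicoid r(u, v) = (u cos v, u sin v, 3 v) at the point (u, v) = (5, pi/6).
E = 1;  F = 0;  G = 34

Partials: r_u = (cos(v), sin(v), 0), r_v = (-u*sin(v), u*cos(v), 3). As functions of (u, v):
  E = r_u · r_u = 1,
  F = r_u · r_v = 0,
  G = r_v · r_v = u^2 + 9.
Evaluating at (u, v) = (5, pi/6): E = 1, F = 0, G = 34.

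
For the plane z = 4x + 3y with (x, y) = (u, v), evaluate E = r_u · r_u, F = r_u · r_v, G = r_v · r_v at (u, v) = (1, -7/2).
E = 17;  F = 12;  G = 10

Partials: r_u = (1, 0, 4), r_v = (0, 1, 3). As functions of (u, v):
  E = r_u · r_u = 17,
  F = r_u · r_v = 12,
  G = r_v · r_v = 10.
Evaluating at (u, v) = (1, -7/2): E = 17, F = 12, G = 10.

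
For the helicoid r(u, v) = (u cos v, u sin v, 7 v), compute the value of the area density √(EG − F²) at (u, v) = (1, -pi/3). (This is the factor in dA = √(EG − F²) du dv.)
√(EG − F²)|_{(1, -pi/3)} = 5*sqrt(2)

E = 1, F = 0, G = u^2 + 49, so EG − F² = u^2 + 49. Taking the positive square root: √(EG − F²) = sqrt(u^2 + 49). At (u, v) = (1, -pi/3): 5*sqrt(2).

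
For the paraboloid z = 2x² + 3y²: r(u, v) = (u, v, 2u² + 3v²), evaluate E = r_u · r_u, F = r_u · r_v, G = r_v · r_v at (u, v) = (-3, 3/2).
E = 145;  F = -108;  G = 82

Partials: r_u = (1, 0, 4*u), r_v = (0, 1, 6*v). As functions of (u, v):
  E = r_u · r_u = 16*u^2 + 1,
  F = r_u · r_v = 24*u*v,
  G = r_v · r_v = 36*v^2 + 1.
Evaluating at (u, v) = (-3, 3/2): E = 145, F = -108, G = 82.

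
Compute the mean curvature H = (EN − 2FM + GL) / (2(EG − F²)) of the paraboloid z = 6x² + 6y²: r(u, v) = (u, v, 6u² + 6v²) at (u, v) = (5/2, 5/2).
H = 10812*sqrt(1801)/3243601

With E = 144*u^2 + 1, F = 144*u*v, G = 144*v^2 + 1, L = 12/sqrt(144*u^2 + 144*v^2 + 1), M = 0, N = 12/sqrt(144*u^2 + 144*v^2 + 1), assemble
  H = (EN − 2FM + GL) / (2(EG − F²)) = 12*(72*u^2 + 72*v^2 + 1)/(144*u^2 + 144*v^2 + 1)^(3/2).
At (u, v) = (5/2, 5/2): H = 10812*sqrt(1801)/3243601.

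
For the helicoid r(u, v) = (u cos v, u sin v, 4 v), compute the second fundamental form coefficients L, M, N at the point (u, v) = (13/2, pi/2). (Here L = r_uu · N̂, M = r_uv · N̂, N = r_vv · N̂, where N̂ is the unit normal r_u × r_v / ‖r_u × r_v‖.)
L = 0;  M = -8*sqrt(233)/233;  N = 0

Compute the unit normal N̂(u, v) = (4*sin(v)/sqrt(u^2 + 16), -4*cos(v)/sqrt(u^2 + 16), u/sqrt(u^2 + 16)), and the second partials r_uu, r_uv, r_vv. Take dot products:
  L(u, v) = r_uu · N̂ = 0,
  M(u, v) = r_uv · N̂ = -4/sqrt(u^2 + 16),
  N(u, v) = r_vv · N̂ = 0.
Evaluating at (u, v) = (13/2, pi/2):
  L = 0, M = -8*sqrt(233)/233, N = 0.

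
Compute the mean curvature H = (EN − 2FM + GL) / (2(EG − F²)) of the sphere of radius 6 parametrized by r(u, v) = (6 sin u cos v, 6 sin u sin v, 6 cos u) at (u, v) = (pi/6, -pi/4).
H = -1/6

With E = 36, F = 0, G = 36*sin(u)^2, L = -6*sin(u)/Abs(sin(u)), M = 0, N = -6*sin(u)^3/Abs(sin(u)), assemble
  H = (EN − 2FM + GL) / (2(EG − F²)) = -sin(u)/(6*Abs(sin(u))).
At (u, v) = (pi/6, -pi/4): H = -1/6.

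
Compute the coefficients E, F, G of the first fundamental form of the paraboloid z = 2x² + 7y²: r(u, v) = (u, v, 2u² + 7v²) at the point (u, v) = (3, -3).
E = 145;  F = -504;  G = 1765

Partials: r_u = (1, 0, 4*u), r_v = (0, 1, 14*v). As functions of (u, v):
  E = r_u · r_u = 16*u^2 + 1,
  F = r_u · r_v = 56*u*v,
  G = r_v · r_v = 196*v^2 + 1.
Evaluating at (u, v) = (3, -3): E = 145, F = -504, G = 1765.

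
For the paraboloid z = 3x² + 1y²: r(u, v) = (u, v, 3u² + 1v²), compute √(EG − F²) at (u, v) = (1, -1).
√(EG − F²)|_{(1, -1)} = sqrt(41)

E = 36*u^2 + 1, F = 12*u*v, G = 4*v^2 + 1; EG − F² = 36*u^2 + 4*v^2 + 1; √(EG − F²) = sqrt(36*u^2 + 4*v^2 + 1). At the given point: sqrt(41).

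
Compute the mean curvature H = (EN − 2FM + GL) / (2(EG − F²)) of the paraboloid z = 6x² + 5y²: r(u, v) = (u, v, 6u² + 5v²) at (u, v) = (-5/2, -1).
H = 5111*sqrt(1001)/1002001

With E = 144*u^2 + 1, F = 120*u*v, G = 100*v^2 + 1, L = 12/sqrt(144*u^2 + 100*v^2 + 1), M = 0, N = 10/sqrt(144*u^2 + 100*v^2 + 1), assemble
  H = (EN − 2FM + GL) / (2(EG − F²)) = (720*u^2 + 600*v^2 + 11)/(144*u^2 + 100*v^2 + 1)^(3/2).
At (u, v) = (-5/2, -1): H = 5111*sqrt(1001)/1002001.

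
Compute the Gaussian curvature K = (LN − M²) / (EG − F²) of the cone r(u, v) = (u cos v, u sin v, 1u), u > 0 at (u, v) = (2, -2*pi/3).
K = 0

Coefficients of the first fundamental form: E = 2, F = 0, G = u^2.
Coefficients of the second fundamental form: L = 0, M = 0, N = sqrt(2)*u^2/(2*Abs(u)).
Assemble K = (LN − M²)/(EG − F²) = 0. At (u, v) = (2, -2*pi/3): K = 0.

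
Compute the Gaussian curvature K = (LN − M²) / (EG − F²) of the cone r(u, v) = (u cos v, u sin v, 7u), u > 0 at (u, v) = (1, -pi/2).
K = 0

Coefficients of the first fundamental form: E = 50, F = 0, G = u^2.
Coefficients of the second fundamental form: L = 0, M = 0, N = 7*sqrt(2)*u^2/(10*Abs(u)).
Assemble K = (LN − M²)/(EG − F²) = 0. At (u, v) = (1, -pi/2): K = 0.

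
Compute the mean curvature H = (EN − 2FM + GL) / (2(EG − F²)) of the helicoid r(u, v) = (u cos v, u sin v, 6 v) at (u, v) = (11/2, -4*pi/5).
H = 0

With E = 1, F = 0, G = u^2 + 36, L = 0, M = -6/sqrt(u^2 + 36), N = 0, assemble
  H = (EN − 2FM + GL) / (2(EG − F²)) = 0.
At (u, v) = (11/2, -4*pi/5): H = 0.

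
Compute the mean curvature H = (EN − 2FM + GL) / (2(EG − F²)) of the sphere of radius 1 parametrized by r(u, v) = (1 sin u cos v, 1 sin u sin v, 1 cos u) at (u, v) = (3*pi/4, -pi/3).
H = -1

With E = 1, F = 0, G = sin(u)^2, L = -sin(u)/Abs(sin(u)), M = 0, N = -sin(u)^3/Abs(sin(u)), assemble
  H = (EN − 2FM + GL) / (2(EG − F²)) = -sin(u)/Abs(sin(u)).
At (u, v) = (3*pi/4, -pi/3): H = -1.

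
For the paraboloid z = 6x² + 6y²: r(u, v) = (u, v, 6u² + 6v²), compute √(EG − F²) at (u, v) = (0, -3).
√(EG − F²)|_{(0, -3)} = sqrt(1297)

E = 144*u^2 + 1, F = 144*u*v, G = 144*v^2 + 1; EG − F² = 144*u^2 + 144*v^2 + 1; √(EG − F²) = sqrt(144*u^2 + 144*v^2 + 1). At the given point: sqrt(1297).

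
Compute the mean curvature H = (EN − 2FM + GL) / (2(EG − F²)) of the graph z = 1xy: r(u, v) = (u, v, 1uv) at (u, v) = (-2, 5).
H = sqrt(30)/90

With E = v^2 + 1, F = u*v, G = u^2 + 1, L = 0, M = 1/sqrt(u^2 + v^2 + 1), N = 0, assemble
  H = (EN − 2FM + GL) / (2(EG − F²)) = -u*v/(u^2 + v^2 + 1)^(3/2).
At (u, v) = (-2, 5): H = sqrt(30)/90.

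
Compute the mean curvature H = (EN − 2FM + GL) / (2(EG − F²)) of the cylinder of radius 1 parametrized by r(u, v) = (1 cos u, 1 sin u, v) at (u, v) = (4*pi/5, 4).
H = -1/2

With E = 1, F = 0, G = 1, L = -1, M = 0, N = 0, assemble
  H = (EN − 2FM + GL) / (2(EG − F²)) = -1/2.
At (u, v) = (4*pi/5, 4): H = -1/2.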